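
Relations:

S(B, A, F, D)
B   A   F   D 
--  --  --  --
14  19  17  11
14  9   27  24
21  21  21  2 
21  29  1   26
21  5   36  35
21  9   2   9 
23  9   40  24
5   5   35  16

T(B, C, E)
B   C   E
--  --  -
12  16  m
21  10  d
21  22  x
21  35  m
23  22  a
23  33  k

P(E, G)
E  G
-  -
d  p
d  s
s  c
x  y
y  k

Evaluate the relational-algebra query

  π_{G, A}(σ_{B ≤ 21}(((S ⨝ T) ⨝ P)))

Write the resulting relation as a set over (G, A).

{(p, 21), (p, 29), (p, 5), (p, 9), (s, 21), (s, 29), (s, 5), (s, 9), (y, 21), (y, 29), (y, 5), (y, 9)}

Natural join on B: {(21, 21, 21, 2, 10, d), (21, 21, 21, 2, 22, x), (21, 21, 21, 2, 35, m), (21, 29, 1, 26, 10, d), (21, 29, 1, 26, 22, x), (21, 29, 1, 26, 35, m), (21, 5, 36, 35, 10, d), (21, 5, 36, 35, 22, x), (21, 5, 36, 35, 35, m), (21, 9, 2, 9, 10, d), (21, 9, 2, 9, 22, x), (21, 9, 2, 9, 35, m), (23, 9, 40, 24, 22, a), (23, 9, 40, 24, 33, k)}
Natural join on E: {(21, 21, 21, 2, 10, d, p), (21, 21, 21, 2, 10, d, s), (21, 21, 21, 2, 22, x, y), (21, 29, 1, 26, 10, d, p), (21, 29, 1, 26, 10, d, s), (21, 29, 1, 26, 22, x, y), (21, 5, 36, 35, 10, d, p), (21, 5, 36, 35, 10, d, s), (21, 5, 36, 35, 22, x, y), (21, 9, 2, 9, 10, d, p), (21, 9, 2, 9, 10, d, s), (21, 9, 2, 9, 22, x, y)}
Selection B ≤ 21: {(21, 21, 21, 2, 10, d, p), (21, 21, 21, 2, 10, d, s), (21, 21, 21, 2, 22, x, y), (21, 29, 1, 26, 10, d, p), (21, 29, 1, 26, 10, d, s), (21, 29, 1, 26, 22, x, y), (21, 5, 36, 35, 10, d, p), (21, 5, 36, 35, 10, d, s), (21, 5, 36, 35, 22, x, y), (21, 9, 2, 9, 10, d, p), (21, 9, 2, 9, 10, d, s), (21, 9, 2, 9, 22, x, y)}
π_{G, A} gives {(p, 21), (p, 29), (p, 5), (p, 9), (s, 21), (s, 29), (s, 5), (s, 9), (y, 21), (y, 29), (y, 5), (y, 9)}.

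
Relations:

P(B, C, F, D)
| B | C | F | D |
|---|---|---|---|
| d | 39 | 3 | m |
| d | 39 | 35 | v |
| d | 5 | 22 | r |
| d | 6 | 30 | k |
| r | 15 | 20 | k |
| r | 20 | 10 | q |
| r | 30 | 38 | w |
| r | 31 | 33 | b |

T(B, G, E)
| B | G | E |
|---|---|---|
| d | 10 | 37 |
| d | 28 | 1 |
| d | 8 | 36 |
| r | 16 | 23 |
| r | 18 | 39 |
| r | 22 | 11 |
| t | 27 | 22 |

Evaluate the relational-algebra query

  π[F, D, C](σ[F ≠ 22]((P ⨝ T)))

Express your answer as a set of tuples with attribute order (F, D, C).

Natural join on B: {(d, 39, 3, m, 10, 37), (d, 39, 3, m, 28, 1), (d, 39, 3, m, 8, 36), (d, 39, 35, v, 10, 37), (d, 39, 35, v, 28, 1), (d, 39, 35, v, 8, 36), (d, 5, 22, r, 10, 37), (d, 5, 22, r, 28, 1), (d, 5, 22, r, 8, 36), (d, 6, 30, k, 10, 37), (d, 6, 30, k, 28, 1), (d, 6, 30, k, 8, 36), (r, 15, 20, k, 16, 23), (r, 15, 20, k, 18, 39), (r, 15, 20, k, 22, 11), (r, 20, 10, q, 16, 23), (r, 20, 10, q, 18, 39), (r, 20, 10, q, 22, 11), (r, 30, 38, w, 16, 23), (r, 30, 38, w, 18, 39), (r, 30, 38, w, 22, 11), (r, 31, 33, b, 16, 23), (r, 31, 33, b, 18, 39), (r, 31, 33, b, 22, 11)}
Filtering on F ≠ 22 leaves {(d, 39, 3, m, 10, 37), (d, 39, 3, m, 28, 1), (d, 39, 3, m, 8, 36), (d, 39, 35, v, 10, 37), (d, 39, 35, v, 28, 1), (d, 39, 35, v, 8, 36), (d, 6, 30, k, 10, 37), (d, 6, 30, k, 28, 1), (d, 6, 30, k, 8, 36), (r, 15, 20, k, 16, 23), (r, 15, 20, k, 18, 39), (r, 15, 20, k, 22, 11), (r, 20, 10, q, 16, 23), (r, 20, 10, q, 18, 39), (r, 20, 10, q, 22, 11), (r, 30, 38, w, 16, 23), (r, 30, 38, w, 18, 39), (r, 30, 38, w, 22, 11), (r, 31, 33, b, 16, 23), (r, 31, 33, b, 18, 39), (r, 31, 33, b, 22, 11)}.
Projecting to F, D, C (14 duplicate(s) eliminated): {(10, q, 20), (20, k, 15), (3, m, 39), (30, k, 6), (33, b, 31), (35, v, 39), (38, w, 30)}

{(10, q, 20), (20, k, 15), (3, m, 39), (30, k, 6), (33, b, 31), (35, v, 39), (38, w, 30)}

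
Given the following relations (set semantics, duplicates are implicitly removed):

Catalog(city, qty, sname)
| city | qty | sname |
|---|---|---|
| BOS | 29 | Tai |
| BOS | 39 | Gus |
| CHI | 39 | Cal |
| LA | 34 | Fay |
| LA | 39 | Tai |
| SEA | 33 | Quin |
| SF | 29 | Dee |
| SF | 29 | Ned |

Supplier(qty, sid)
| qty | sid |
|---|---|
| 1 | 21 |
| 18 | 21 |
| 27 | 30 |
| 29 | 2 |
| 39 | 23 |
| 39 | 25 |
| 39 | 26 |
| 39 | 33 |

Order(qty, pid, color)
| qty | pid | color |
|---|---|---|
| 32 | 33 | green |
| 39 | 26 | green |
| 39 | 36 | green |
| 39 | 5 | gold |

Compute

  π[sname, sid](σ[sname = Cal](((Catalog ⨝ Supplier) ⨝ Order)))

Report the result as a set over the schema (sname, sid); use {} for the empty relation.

Joining Catalog and Supplier on qty yields {(BOS, 29, Tai, 2), (BOS, 39, Gus, 23), (BOS, 39, Gus, 25), (BOS, 39, Gus, 26), (BOS, 39, Gus, 33), (CHI, 39, Cal, 23), (CHI, 39, Cal, 25), (CHI, 39, Cal, 26), (CHI, 39, Cal, 33), (LA, 39, Tai, 23), (LA, 39, Tai, 25), (LA, 39, Tai, 26), (LA, 39, Tai, 33), (SF, 29, Dee, 2), (SF, 29, Ned, 2)}.
Joining (Catalog ⨝ Supplier) and Order on qty yields {(BOS, 39, Gus, 23, 26, green), (BOS, 39, Gus, 23, 36, green), (BOS, 39, Gus, 23, 5, gold), (BOS, 39, Gus, 25, 26, green), (BOS, 39, Gus, 25, 36, green), (BOS, 39, Gus, 25, 5, gold), (BOS, 39, Gus, 26, 26, green), (BOS, 39, Gus, 26, 36, green), (BOS, 39, Gus, 26, 5, gold), (BOS, 39, Gus, 33, 26, green), (BOS, 39, Gus, 33, 36, green), (BOS, 39, Gus, 33, 5, gold), (CHI, 39, Cal, 23, 26, green), (CHI, 39, Cal, 23, 36, green), (CHI, 39, Cal, 23, 5, gold), (CHI, 39, Cal, 25, 26, green), (CHI, 39, Cal, 25, 36, green), (CHI, 39, Cal, 25, 5, gold), (CHI, 39, Cal, 26, 26, green), (CHI, 39, Cal, 26, 36, green), (CHI, 39, Cal, 26, 5, gold), (CHI, 39, Cal, 33, 26, green), (CHI, 39, Cal, 33, 36, green), (CHI, 39, Cal, 33, 5, gold), (LA, 39, Tai, 23, 26, green), (LA, 39, Tai, 23, 36, green), (LA, 39, Tai, 23, 5, gold), (LA, 39, Tai, 25, 26, green), (LA, 39, Tai, 25, 36, green), (LA, 39, Tai, 25, 5, gold), (LA, 39, Tai, 26, 26, green), (LA, 39, Tai, 26, 36, green), (LA, 39, Tai, 26, 5, gold), (LA, 39, Tai, 33, 26, green), (LA, 39, Tai, 33, 36, green), (LA, 39, Tai, 33, 5, gold)}.
Apply σ_{sname = Cal}; surviving tuples: {(CHI, 39, Cal, 23, 26, green), (CHI, 39, Cal, 23, 36, green), (CHI, 39, Cal, 23, 5, gold), (CHI, 39, Cal, 25, 26, green), (CHI, 39, Cal, 25, 36, green), (CHI, 39, Cal, 25, 5, gold), (CHI, 39, Cal, 26, 26, green), (CHI, 39, Cal, 26, 36, green), (CHI, 39, Cal, 26, 5, gold), (CHI, 39, Cal, 33, 26, green), (CHI, 39, Cal, 33, 36, green), (CHI, 39, Cal, 33, 5, gold)}
Projecting to sname, sid (8 duplicate(s) eliminated): {(Cal, 23), (Cal, 25), (Cal, 26), (Cal, 33)}

{(Cal, 23), (Cal, 25), (Cal, 26), (Cal, 33)}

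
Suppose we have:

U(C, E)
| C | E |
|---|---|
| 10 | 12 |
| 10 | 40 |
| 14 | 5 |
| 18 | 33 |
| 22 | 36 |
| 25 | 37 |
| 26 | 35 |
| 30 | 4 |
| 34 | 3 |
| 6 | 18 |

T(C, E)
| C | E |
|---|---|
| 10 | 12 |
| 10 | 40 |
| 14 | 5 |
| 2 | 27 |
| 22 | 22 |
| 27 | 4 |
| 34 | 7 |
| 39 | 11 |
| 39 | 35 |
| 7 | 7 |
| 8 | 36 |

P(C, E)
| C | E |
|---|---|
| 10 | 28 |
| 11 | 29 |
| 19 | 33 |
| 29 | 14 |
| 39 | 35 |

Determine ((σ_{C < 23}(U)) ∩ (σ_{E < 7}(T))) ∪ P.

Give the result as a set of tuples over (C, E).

{(10, 28), (11, 29), (14, 5), (19, 33), (29, 14), (39, 35)}

Selection C < 23: {(10, 12), (10, 40), (14, 5), (18, 33), (22, 36), (6, 18)}
Selection E < 7: {(14, 5), (27, 4)}
Intersection: {(10, 12), (10, 40), (14, 5), (18, 33), (22, 36), (6, 18)} with {(14, 5), (27, 4)} → {(14, 5)}
Union: {(14, 5)} with {(10, 28), (11, 29), (19, 33), (29, 14), (39, 35)} → {(10, 28), (11, 29), (14, 5), (19, 33), (29, 14), (39, 35)}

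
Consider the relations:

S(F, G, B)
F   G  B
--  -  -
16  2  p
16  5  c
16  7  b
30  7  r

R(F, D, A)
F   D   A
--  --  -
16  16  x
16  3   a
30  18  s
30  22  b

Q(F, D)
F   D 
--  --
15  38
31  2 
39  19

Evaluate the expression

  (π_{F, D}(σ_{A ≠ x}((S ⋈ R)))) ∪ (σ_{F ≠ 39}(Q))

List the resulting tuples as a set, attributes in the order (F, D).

S ⋈ R (natural join on F): {(16, 2, p, 16, x), (16, 2, p, 3, a), (16, 5, c, 16, x), (16, 5, c, 3, a), (16, 7, b, 16, x), (16, 7, b, 3, a), (30, 7, r, 18, s), (30, 7, r, 22, b)}
Selection A ≠ x: {(16, 2, p, 3, a), (16, 5, c, 3, a), (16, 7, b, 3, a), (30, 7, r, 18, s), (30, 7, r, 22, b)}
π_{F, D} gives {(16, 3), (30, 18), (30, 22)} (2 duplicate(s) eliminated).
Selection F ≠ 39: {(15, 38), (31, 2)}
Taking the union: {(15, 38), (16, 3), (30, 18), (30, 22), (31, 2)}

{(15, 38), (16, 3), (30, 18), (30, 22), (31, 2)}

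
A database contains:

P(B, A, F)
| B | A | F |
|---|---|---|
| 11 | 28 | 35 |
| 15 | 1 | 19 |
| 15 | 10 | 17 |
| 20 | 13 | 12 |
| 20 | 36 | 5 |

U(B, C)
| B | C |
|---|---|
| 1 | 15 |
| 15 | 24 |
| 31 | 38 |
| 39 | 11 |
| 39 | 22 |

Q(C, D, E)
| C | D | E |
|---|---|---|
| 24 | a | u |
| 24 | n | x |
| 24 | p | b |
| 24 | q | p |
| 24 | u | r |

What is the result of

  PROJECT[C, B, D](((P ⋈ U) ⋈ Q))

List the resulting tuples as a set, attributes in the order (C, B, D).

Joining P and U on B yields {(15, 1, 19, 24), (15, 10, 17, 24)}.
Joining (P ⋈ U) and Q on C yields {(15, 1, 19, 24, a, u), (15, 1, 19, 24, n, x), (15, 1, 19, 24, p, b), (15, 1, 19, 24, q, p), (15, 1, 19, 24, u, r), (15, 10, 17, 24, a, u), (15, 10, 17, 24, n, x), (15, 10, 17, 24, p, b), (15, 10, 17, 24, q, p), (15, 10, 17, 24, u, r)}.
Projecting to C, B, D (5 duplicate(s) eliminated): {(24, 15, a), (24, 15, n), (24, 15, p), (24, 15, q), (24, 15, u)}

{(24, 15, a), (24, 15, n), (24, 15, p), (24, 15, q), (24, 15, u)}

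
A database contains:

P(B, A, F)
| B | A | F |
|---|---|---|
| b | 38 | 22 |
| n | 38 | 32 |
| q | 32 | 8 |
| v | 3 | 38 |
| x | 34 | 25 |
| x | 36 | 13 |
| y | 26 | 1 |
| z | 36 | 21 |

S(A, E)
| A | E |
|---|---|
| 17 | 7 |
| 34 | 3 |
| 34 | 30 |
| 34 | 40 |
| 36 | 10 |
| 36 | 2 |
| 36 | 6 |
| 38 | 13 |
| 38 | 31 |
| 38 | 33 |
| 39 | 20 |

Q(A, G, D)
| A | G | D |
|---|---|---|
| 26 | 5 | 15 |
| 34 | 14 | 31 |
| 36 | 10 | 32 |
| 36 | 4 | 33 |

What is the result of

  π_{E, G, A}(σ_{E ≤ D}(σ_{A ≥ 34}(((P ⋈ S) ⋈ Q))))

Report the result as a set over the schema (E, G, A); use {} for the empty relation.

Joining P and S on A yields {(b, 38, 22, 13), (b, 38, 22, 31), (b, 38, 22, 33), (n, 38, 32, 13), (n, 38, 32, 31), (n, 38, 32, 33), (x, 34, 25, 3), (x, 34, 25, 30), (x, 34, 25, 40), (x, 36, 13, 10), (x, 36, 13, 2), (x, 36, 13, 6), (z, 36, 21, 10), (z, 36, 21, 2), (z, 36, 21, 6)}.
Joining (P ⋈ S) and Q on A yields {(x, 34, 25, 3, 14, 31), (x, 34, 25, 30, 14, 31), (x, 34, 25, 40, 14, 31), (x, 36, 13, 10, 10, 32), (x, 36, 13, 10, 4, 33), (x, 36, 13, 2, 10, 32), (x, 36, 13, 2, 4, 33), (x, 36, 13, 6, 10, 32), (x, 36, 13, 6, 4, 33), (z, 36, 21, 10, 10, 32), (z, 36, 21, 10, 4, 33), (z, 36, 21, 2, 10, 32), (z, 36, 21, 2, 4, 33), (z, 36, 21, 6, 10, 32), (z, 36, 21, 6, 4, 33)}.
Filtering on A ≥ 34 leaves {(x, 34, 25, 3, 14, 31), (x, 34, 25, 30, 14, 31), (x, 34, 25, 40, 14, 31), (x, 36, 13, 10, 10, 32), (x, 36, 13, 10, 4, 33), (x, 36, 13, 2, 10, 32), (x, 36, 13, 2, 4, 33), (x, 36, 13, 6, 10, 32), (x, 36, 13, 6, 4, 33), (z, 36, 21, 10, 10, 32), (z, 36, 21, 10, 4, 33), (z, 36, 21, 2, 10, 32), (z, 36, 21, 2, 4, 33), (z, 36, 21, 6, 10, 32), (z, 36, 21, 6, 4, 33)}.
Filtering on E ≤ D leaves {(x, 34, 25, 3, 14, 31), (x, 34, 25, 30, 14, 31), (x, 36, 13, 10, 10, 32), (x, 36, 13, 10, 4, 33), (x, 36, 13, 2, 10, 32), (x, 36, 13, 2, 4, 33), (x, 36, 13, 6, 10, 32), (x, 36, 13, 6, 4, 33), (z, 36, 21, 10, 10, 32), (z, 36, 21, 10, 4, 33), (z, 36, 21, 2, 10, 32), (z, 36, 21, 2, 4, 33), (z, 36, 21, 6, 10, 32), (z, 36, 21, 6, 4, 33)}.
π[E, G, A]: project onto (E, G, A) (6 duplicate(s) eliminated) → {(10, 10, 36), (10, 4, 36), (2, 10, 36), (2, 4, 36), (3, 14, 34), (30, 14, 34), (6, 10, 36), (6, 4, 36)}

{(10, 10, 36), (10, 4, 36), (2, 10, 36), (2, 4, 36), (3, 14, 34), (30, 14, 34), (6, 10, 36), (6, 4, 36)}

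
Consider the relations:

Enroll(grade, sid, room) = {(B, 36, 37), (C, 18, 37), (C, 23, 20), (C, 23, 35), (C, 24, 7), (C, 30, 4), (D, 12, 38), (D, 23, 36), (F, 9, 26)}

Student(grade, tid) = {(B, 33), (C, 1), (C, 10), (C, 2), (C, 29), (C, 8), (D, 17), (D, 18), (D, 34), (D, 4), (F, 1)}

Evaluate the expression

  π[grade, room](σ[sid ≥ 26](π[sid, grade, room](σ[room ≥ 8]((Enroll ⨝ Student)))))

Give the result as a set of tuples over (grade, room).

{(B, 37)}

Joining Enroll and Student on grade yields {(B, 36, 37, 33), (C, 18, 37, 1), (C, 18, 37, 10), (C, 18, 37, 2), (C, 18, 37, 29), (C, 18, 37, 8), (C, 23, 20, 1), (C, 23, 20, 10), (C, 23, 20, 2), (C, 23, 20, 29), (C, 23, 20, 8), (C, 23, 35, 1), (C, 23, 35, 10), (C, 23, 35, 2), (C, 23, 35, 29), (C, 23, 35, 8), (C, 24, 7, 1), (C, 24, 7, 10), (C, 24, 7, 2), (C, 24, 7, 29), (C, 24, 7, 8), (C, 30, 4, 1), (C, 30, 4, 10), (C, 30, 4, 2), (C, 30, 4, 29), (C, 30, 4, 8), (D, 12, 38, 17), (D, 12, 38, 18), (D, 12, 38, 34), (D, 12, 38, 4), (D, 23, 36, 17), (D, 23, 36, 18), (D, 23, 36, 34), (D, 23, 36, 4), (F, 9, 26, 1)}.
Apply σ_{room ≥ 8}; surviving tuples: {(B, 36, 37, 33), (C, 18, 37, 1), (C, 18, 37, 10), (C, 18, 37, 2), (C, 18, 37, 29), (C, 18, 37, 8), (C, 23, 20, 1), (C, 23, 20, 10), (C, 23, 20, 2), (C, 23, 20, 29), (C, 23, 20, 8), (C, 23, 35, 1), (C, 23, 35, 10), (C, 23, 35, 2), (C, 23, 35, 29), (C, 23, 35, 8), (D, 12, 38, 17), (D, 12, 38, 18), (D, 12, 38, 34), (D, 12, 38, 4), (D, 23, 36, 17), (D, 23, 36, 18), (D, 23, 36, 34), (D, 23, 36, 4), (F, 9, 26, 1)}
π_{sid, grade, room} gives {(12, D, 38), (18, C, 37), (23, C, 20), (23, C, 35), (23, D, 36), (36, B, 37), (9, F, 26)} (18 duplicate(s) eliminated).
Apply σ_{sid ≥ 26}; surviving tuples: {(36, B, 37)}
π_{grade, room} gives {(B, 37)}.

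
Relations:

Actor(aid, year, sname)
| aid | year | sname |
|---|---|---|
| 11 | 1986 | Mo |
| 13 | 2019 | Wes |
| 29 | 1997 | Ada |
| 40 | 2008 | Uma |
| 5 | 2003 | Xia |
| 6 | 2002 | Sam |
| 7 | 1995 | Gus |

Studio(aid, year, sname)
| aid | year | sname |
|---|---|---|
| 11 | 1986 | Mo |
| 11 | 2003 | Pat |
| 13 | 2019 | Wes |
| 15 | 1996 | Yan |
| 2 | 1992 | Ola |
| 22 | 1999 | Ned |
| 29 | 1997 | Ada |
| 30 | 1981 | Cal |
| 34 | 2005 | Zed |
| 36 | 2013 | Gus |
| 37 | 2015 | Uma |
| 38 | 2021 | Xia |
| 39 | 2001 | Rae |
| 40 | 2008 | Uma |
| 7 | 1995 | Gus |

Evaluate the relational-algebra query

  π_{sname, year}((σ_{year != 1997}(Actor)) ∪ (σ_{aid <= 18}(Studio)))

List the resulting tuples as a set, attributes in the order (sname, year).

σ[year != 1997]: keep tuples satisfying year != 1997 → {(11, 1986, Mo), (13, 2019, Wes), (40, 2008, Uma), (5, 2003, Xia), (6, 2002, Sam), (7, 1995, Gus)}
σ[aid <= 18]: keep tuples satisfying aid <= 18 → {(11, 1986, Mo), (11, 2003, Pat), (13, 2019, Wes), (15, 1996, Yan), (2, 1992, Ola), (7, 1995, Gus)}
Union: {(11, 1986, Mo), (13, 2019, Wes), (40, 2008, Uma), (5, 2003, Xia), (6, 2002, Sam), (7, 1995, Gus)} with {(11, 1986, Mo), (11, 2003, Pat), (13, 2019, Wes), (15, 1996, Yan), (2, 1992, Ola), (7, 1995, Gus)} → {(11, 1986, Mo), (11, 2003, Pat), (13, 2019, Wes), (15, 1996, Yan), (2, 1992, Ola), (40, 2008, Uma), (5, 2003, Xia), (6, 2002, Sam), (7, 1995, Gus)}
π_{sname, year} gives {(Gus, 1995), (Mo, 1986), (Ola, 1992), (Pat, 2003), (Sam, 2002), (Uma, 2008), (Wes, 2019), (Xia, 2003), (Yan, 1996)}.

{(Gus, 1995), (Mo, 1986), (Ola, 1992), (Pat, 2003), (Sam, 2002), (Uma, 2008), (Wes, 2019), (Xia, 2003), (Yan, 1996)}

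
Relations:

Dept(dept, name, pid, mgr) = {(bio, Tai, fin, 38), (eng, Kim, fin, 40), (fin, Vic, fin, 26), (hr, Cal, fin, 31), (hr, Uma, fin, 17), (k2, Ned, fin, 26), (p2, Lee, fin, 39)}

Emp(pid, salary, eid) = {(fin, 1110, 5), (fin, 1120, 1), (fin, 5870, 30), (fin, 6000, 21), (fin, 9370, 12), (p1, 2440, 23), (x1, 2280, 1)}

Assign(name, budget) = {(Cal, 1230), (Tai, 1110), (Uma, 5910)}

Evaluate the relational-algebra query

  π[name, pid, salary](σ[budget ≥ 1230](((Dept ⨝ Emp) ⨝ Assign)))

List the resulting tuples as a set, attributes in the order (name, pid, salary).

{(Cal, fin, 1110), (Cal, fin, 1120), (Cal, fin, 5870), (Cal, fin, 6000), (Cal, fin, 9370), (Uma, fin, 1110), (Uma, fin, 1120), (Uma, fin, 5870), (Uma, fin, 6000), (Uma, fin, 9370)}

Natural join on pid: {(bio, Tai, fin, 38, 1110, 5), (bio, Tai, fin, 38, 1120, 1), (bio, Tai, fin, 38, 5870, 30), (bio, Tai, fin, 38, 6000, 21), (bio, Tai, fin, 38, 9370, 12), (eng, Kim, fin, 40, 1110, 5), (eng, Kim, fin, 40, 1120, 1), (eng, Kim, fin, 40, 5870, 30), (eng, Kim, fin, 40, 6000, 21), (eng, Kim, fin, 40, 9370, 12), (fin, Vic, fin, 26, 1110, 5), (fin, Vic, fin, 26, 1120, 1), (fin, Vic, fin, 26, 5870, 30), (fin, Vic, fin, 26, 6000, 21), (fin, Vic, fin, 26, 9370, 12), (hr, Cal, fin, 31, 1110, 5), (hr, Cal, fin, 31, 1120, 1), (hr, Cal, fin, 31, 5870, 30), (hr, Cal, fin, 31, 6000, 21), (hr, Cal, fin, 31, 9370, 12), (hr, Uma, fin, 17, 1110, 5), (hr, Uma, fin, 17, 1120, 1), (hr, Uma, fin, 17, 5870, 30), (hr, Uma, fin, 17, 6000, 21), (hr, Uma, fin, 17, 9370, 12), (k2, Ned, fin, 26, 1110, 5), (k2, Ned, fin, 26, 1120, 1), (k2, Ned, fin, 26, 5870, 30), (k2, Ned, fin, 26, 6000, 21), (k2, Ned, fin, 26, 9370, 12), (p2, Lee, fin, 39, 1110, 5), (p2, Lee, fin, 39, 1120, 1), (p2, Lee, fin, 39, 5870, 30), (p2, Lee, fin, 39, 6000, 21), (p2, Lee, fin, 39, 9370, 12)}
Natural join on name: {(bio, Tai, fin, 38, 1110, 5, 1110), (bio, Tai, fin, 38, 1120, 1, 1110), (bio, Tai, fin, 38, 5870, 30, 1110), (bio, Tai, fin, 38, 6000, 21, 1110), (bio, Tai, fin, 38, 9370, 12, 1110), (hr, Cal, fin, 31, 1110, 5, 1230), (hr, Cal, fin, 31, 1120, 1, 1230), (hr, Cal, fin, 31, 5870, 30, 1230), (hr, Cal, fin, 31, 6000, 21, 1230), (hr, Cal, fin, 31, 9370, 12, 1230), (hr, Uma, fin, 17, 1110, 5, 5910), (hr, Uma, fin, 17, 1120, 1, 5910), (hr, Uma, fin, 17, 5870, 30, 5910), (hr, Uma, fin, 17, 6000, 21, 5910), (hr, Uma, fin, 17, 9370, 12, 5910)}
Selection budget ≥ 1230: {(hr, Cal, fin, 31, 1110, 5, 1230), (hr, Cal, fin, 31, 1120, 1, 1230), (hr, Cal, fin, 31, 5870, 30, 1230), (hr, Cal, fin, 31, 6000, 21, 1230), (hr, Cal, fin, 31, 9370, 12, 1230), (hr, Uma, fin, 17, 1110, 5, 5910), (hr, Uma, fin, 17, 1120, 1, 5910), (hr, Uma, fin, 17, 5870, 30, 5910), (hr, Uma, fin, 17, 6000, 21, 5910), (hr, Uma, fin, 17, 9370, 12, 5910)}
Projecting to name, pid, salary: {(Cal, fin, 1110), (Cal, fin, 1120), (Cal, fin, 5870), (Cal, fin, 6000), (Cal, fin, 9370), (Uma, fin, 1110), (Uma, fin, 1120), (Uma, fin, 5870), (Uma, fin, 6000), (Uma, fin, 9370)}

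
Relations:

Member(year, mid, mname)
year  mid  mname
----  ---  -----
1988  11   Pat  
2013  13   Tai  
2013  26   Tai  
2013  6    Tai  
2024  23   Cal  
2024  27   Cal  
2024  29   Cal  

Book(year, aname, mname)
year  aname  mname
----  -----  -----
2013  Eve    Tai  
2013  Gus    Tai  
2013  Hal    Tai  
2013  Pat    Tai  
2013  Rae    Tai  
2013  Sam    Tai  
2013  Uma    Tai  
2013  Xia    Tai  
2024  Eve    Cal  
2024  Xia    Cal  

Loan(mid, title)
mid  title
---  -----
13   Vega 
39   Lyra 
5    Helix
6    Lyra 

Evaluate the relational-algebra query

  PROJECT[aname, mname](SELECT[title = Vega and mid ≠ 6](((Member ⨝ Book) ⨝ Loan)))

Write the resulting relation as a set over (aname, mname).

{(Eve, Tai), (Gus, Tai), (Hal, Tai), (Pat, Tai), (Rae, Tai), (Sam, Tai), (Uma, Tai), (Xia, Tai)}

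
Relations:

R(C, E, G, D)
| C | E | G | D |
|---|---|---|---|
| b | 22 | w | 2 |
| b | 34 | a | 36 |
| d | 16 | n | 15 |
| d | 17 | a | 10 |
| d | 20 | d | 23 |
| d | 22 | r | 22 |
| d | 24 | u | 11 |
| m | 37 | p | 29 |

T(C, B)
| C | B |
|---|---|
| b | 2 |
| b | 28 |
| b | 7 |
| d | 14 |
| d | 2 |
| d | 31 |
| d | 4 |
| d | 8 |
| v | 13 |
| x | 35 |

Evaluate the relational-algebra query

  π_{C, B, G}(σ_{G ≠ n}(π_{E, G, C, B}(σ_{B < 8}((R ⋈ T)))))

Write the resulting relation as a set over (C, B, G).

{(b, 2, a), (b, 2, w), (b, 7, a), (b, 7, w), (d, 2, a), (d, 2, d), (d, 2, r), (d, 2, u), (d, 4, a), (d, 4, d), (d, 4, r), (d, 4, u)}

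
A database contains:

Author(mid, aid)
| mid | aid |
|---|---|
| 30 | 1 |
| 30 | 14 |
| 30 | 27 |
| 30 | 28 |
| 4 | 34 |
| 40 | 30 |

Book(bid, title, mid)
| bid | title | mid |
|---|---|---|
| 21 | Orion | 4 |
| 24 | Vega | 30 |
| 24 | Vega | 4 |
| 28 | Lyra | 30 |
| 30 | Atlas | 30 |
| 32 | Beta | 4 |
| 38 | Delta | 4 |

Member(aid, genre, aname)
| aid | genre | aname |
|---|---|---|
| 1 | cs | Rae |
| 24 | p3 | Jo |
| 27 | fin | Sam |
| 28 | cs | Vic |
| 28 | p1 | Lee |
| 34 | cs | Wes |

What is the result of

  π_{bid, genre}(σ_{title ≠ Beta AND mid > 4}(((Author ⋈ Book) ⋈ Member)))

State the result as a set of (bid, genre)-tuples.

{(24, cs), (24, fin), (24, p1), (28, cs), (28, fin), (28, p1), (30, cs), (30, fin), (30, p1)}

Author ⋈ Book (natural join on mid): {(30, 1, 24, Vega), (30, 1, 28, Lyra), (30, 1, 30, Atlas), (30, 14, 24, Vega), (30, 14, 28, Lyra), (30, 14, 30, Atlas), (30, 27, 24, Vega), (30, 27, 28, Lyra), (30, 27, 30, Atlas), (30, 28, 24, Vega), (30, 28, 28, Lyra), (30, 28, 30, Atlas), (4, 34, 21, Orion), (4, 34, 24, Vega), (4, 34, 32, Beta), (4, 34, 38, Delta)}
(Author ⋈ Book) ⋈ Member (natural join on aid): {(30, 1, 24, Vega, cs, Rae), (30, 1, 28, Lyra, cs, Rae), (30, 1, 30, Atlas, cs, Rae), (30, 27, 24, Vega, fin, Sam), (30, 27, 28, Lyra, fin, Sam), (30, 27, 30, Atlas, fin, Sam), (30, 28, 24, Vega, cs, Vic), (30, 28, 24, Vega, p1, Lee), (30, 28, 28, Lyra, cs, Vic), (30, 28, 28, Lyra, p1, Lee), (30, 28, 30, Atlas, cs, Vic), (30, 28, 30, Atlas, p1, Lee), (4, 34, 21, Orion, cs, Wes), (4, 34, 24, Vega, cs, Wes), (4, 34, 32, Beta, cs, Wes), (4, 34, 38, Delta, cs, Wes)}
Selection title ≠ Beta AND mid > 4: {(30, 1, 24, Vega, cs, Rae), (30, 1, 28, Lyra, cs, Rae), (30, 1, 30, Atlas, cs, Rae), (30, 27, 24, Vega, fin, Sam), (30, 27, 28, Lyra, fin, Sam), (30, 27, 30, Atlas, fin, Sam), (30, 28, 24, Vega, cs, Vic), (30, 28, 24, Vega, p1, Lee), (30, 28, 28, Lyra, cs, Vic), (30, 28, 28, Lyra, p1, Lee), (30, 28, 30, Atlas, cs, Vic), (30, 28, 30, Atlas, p1, Lee)}
Projecting to bid, genre (3 duplicate(s) eliminated): {(24, cs), (24, fin), (24, p1), (28, cs), (28, fin), (28, p1), (30, cs), (30, fin), (30, p1)}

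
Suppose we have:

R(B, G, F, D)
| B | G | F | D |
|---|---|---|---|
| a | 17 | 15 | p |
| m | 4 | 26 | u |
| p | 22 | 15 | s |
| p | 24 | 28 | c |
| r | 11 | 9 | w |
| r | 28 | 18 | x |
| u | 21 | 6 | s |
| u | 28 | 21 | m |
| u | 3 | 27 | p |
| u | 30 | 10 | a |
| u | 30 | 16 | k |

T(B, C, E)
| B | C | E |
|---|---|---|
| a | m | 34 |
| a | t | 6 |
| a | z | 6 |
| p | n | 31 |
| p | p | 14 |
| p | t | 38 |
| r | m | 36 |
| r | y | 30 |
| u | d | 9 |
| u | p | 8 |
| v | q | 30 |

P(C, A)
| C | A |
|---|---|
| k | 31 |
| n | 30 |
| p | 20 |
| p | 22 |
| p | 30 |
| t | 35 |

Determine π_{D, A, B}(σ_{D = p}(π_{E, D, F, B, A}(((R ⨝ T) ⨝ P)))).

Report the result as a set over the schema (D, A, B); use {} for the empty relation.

{(p, 20, u), (p, 22, u), (p, 30, u), (p, 35, a)}

Joining R and T on B yields {(a, 17, 15, p, m, 34), (a, 17, 15, p, t, 6), (a, 17, 15, p, z, 6), (p, 22, 15, s, n, 31), (p, 22, 15, s, p, 14), (p, 22, 15, s, t, 38), (p, 24, 28, c, n, 31), (p, 24, 28, c, p, 14), (p, 24, 28, c, t, 38), (r, 11, 9, w, m, 36), (r, 11, 9, w, y, 30), (r, 28, 18, x, m, 36), (r, 28, 18, x, y, 30), (u, 21, 6, s, d, 9), (u, 21, 6, s, p, 8), (u, 28, 21, m, d, 9), (u, 28, 21, m, p, 8), (u, 3, 27, p, d, 9), (u, 3, 27, p, p, 8), (u, 30, 10, a, d, 9), (u, 30, 10, a, p, 8), (u, 30, 16, k, d, 9), (u, 30, 16, k, p, 8)}.
Joining (R ⨝ T) and P on C yields {(a, 17, 15, p, t, 6, 35), (p, 22, 15, s, n, 31, 30), (p, 22, 15, s, p, 14, 20), (p, 22, 15, s, p, 14, 22), (p, 22, 15, s, p, 14, 30), (p, 22, 15, s, t, 38, 35), (p, 24, 28, c, n, 31, 30), (p, 24, 28, c, p, 14, 20), (p, 24, 28, c, p, 14, 22), (p, 24, 28, c, p, 14, 30), (p, 24, 28, c, t, 38, 35), (u, 21, 6, s, p, 8, 20), (u, 21, 6, s, p, 8, 22), (u, 21, 6, s, p, 8, 30), (u, 28, 21, m, p, 8, 20), (u, 28, 21, m, p, 8, 22), (u, 28, 21, m, p, 8, 30), (u, 3, 27, p, p, 8, 20), (u, 3, 27, p, p, 8, 22), (u, 3, 27, p, p, 8, 30), (u, 30, 10, a, p, 8, 20), (u, 30, 10, a, p, 8, 22), (u, 30, 10, a, p, 8, 30), (u, 30, 16, k, p, 8, 20), (u, 30, 16, k, p, 8, 22), (u, 30, 16, k, p, 8, 30)}.
π[E, D, F, B, A]: project onto (E, D, F, B, A) → {(14, c, 28, p, 20), (14, c, 28, p, 22), (14, c, 28, p, 30), (14, s, 15, p, 20), (14, s, 15, p, 22), (14, s, 15, p, 30), (31, c, 28, p, 30), (31, s, 15, p, 30), (38, c, 28, p, 35), (38, s, 15, p, 35), (6, p, 15, a, 35), (8, a, 10, u, 20), (8, a, 10, u, 22), (8, a, 10, u, 30), (8, k, 16, u, 20), (8, k, 16, u, 22), (8, k, 16, u, 30), (8, m, 21, u, 20), (8, m, 21, u, 22), (8, m, 21, u, 30), (8, p, 27, u, 20), (8, p, 27, u, 22), (8, p, 27, u, 30), (8, s, 6, u, 20), (8, s, 6, u, 22), (8, s, 6, u, 30)}
σ[D = p]: keep tuples satisfying D = p → {(6, p, 15, a, 35), (8, p, 27, u, 20), (8, p, 27, u, 22), (8, p, 27, u, 30)}
π[D, A, B]: project onto (D, A, B) → {(p, 20, u), (p, 22, u), (p, 30, u), (p, 35, a)}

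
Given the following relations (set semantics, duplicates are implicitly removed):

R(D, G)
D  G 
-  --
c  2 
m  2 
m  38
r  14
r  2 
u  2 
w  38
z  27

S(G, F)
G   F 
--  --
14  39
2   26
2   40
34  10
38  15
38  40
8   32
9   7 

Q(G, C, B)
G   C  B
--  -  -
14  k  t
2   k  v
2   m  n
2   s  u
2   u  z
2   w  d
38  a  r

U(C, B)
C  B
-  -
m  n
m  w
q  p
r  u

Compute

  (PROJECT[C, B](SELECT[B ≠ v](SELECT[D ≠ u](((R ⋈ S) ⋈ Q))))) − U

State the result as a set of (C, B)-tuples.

Joining R and S on G yields {(c, 2, 26), (c, 2, 40), (m, 2, 26), (m, 2, 40), (m, 38, 15), (m, 38, 40), (r, 14, 39), (r, 2, 26), (r, 2, 40), (u, 2, 26), (u, 2, 40), (w, 38, 15), (w, 38, 40)}.
Joining (R ⋈ S) and Q on G yields {(c, 2, 26, k, v), (c, 2, 26, m, n), (c, 2, 26, s, u), (c, 2, 26, u, z), (c, 2, 26, w, d), (c, 2, 40, k, v), (c, 2, 40, m, n), (c, 2, 40, s, u), (c, 2, 40, u, z), (c, 2, 40, w, d), (m, 2, 26, k, v), (m, 2, 26, m, n), (m, 2, 26, s, u), (m, 2, 26, u, z), (m, 2, 26, w, d), (m, 2, 40, k, v), (m, 2, 40, m, n), (m, 2, 40, s, u), (m, 2, 40, u, z), (m, 2, 40, w, d), (m, 38, 15, a, r), (m, 38, 40, a, r), (r, 14, 39, k, t), (r, 2, 26, k, v), (r, 2, 26, m, n), (r, 2, 26, s, u), (r, 2, 26, u, z), (r, 2, 26, w, d), (r, 2, 40, k, v), (r, 2, 40, m, n), (r, 2, 40, s, u), (r, 2, 40, u, z), (r, 2, 40, w, d), (u, 2, 26, k, v), (u, 2, 26, m, n), (u, 2, 26, s, u), (u, 2, 26, u, z), (u, 2, 26, w, d), (u, 2, 40, k, v), (u, 2, 40, m, n), (u, 2, 40, s, u), (u, 2, 40, u, z), (u, 2, 40, w, d), (w, 38, 15, a, r), (w, 38, 40, a, r)}.
Filtering on D ≠ u leaves {(c, 2, 26, k, v), (c, 2, 26, m, n), (c, 2, 26, s, u), (c, 2, 26, u, z), (c, 2, 26, w, d), (c, 2, 40, k, v), (c, 2, 40, m, n), (c, 2, 40, s, u), (c, 2, 40, u, z), (c, 2, 40, w, d), (m, 2, 26, k, v), (m, 2, 26, m, n), (m, 2, 26, s, u), (m, 2, 26, u, z), (m, 2, 26, w, d), (m, 2, 40, k, v), (m, 2, 40, m, n), (m, 2, 40, s, u), (m, 2, 40, u, z), (m, 2, 40, w, d), (m, 38, 15, a, r), (m, 38, 40, a, r), (r, 14, 39, k, t), (r, 2, 26, k, v), (r, 2, 26, m, n), (r, 2, 26, s, u), (r, 2, 26, u, z), (r, 2, 26, w, d), (r, 2, 40, k, v), (r, 2, 40, m, n), (r, 2, 40, s, u), (r, 2, 40, u, z), (r, 2, 40, w, d), (w, 38, 15, a, r), (w, 38, 40, a, r)}.
Filtering on B ≠ v leaves {(c, 2, 26, m, n), (c, 2, 26, s, u), (c, 2, 26, u, z), (c, 2, 26, w, d), (c, 2, 40, m, n), (c, 2, 40, s, u), (c, 2, 40, u, z), (c, 2, 40, w, d), (m, 2, 26, m, n), (m, 2, 26, s, u), (m, 2, 26, u, z), (m, 2, 26, w, d), (m, 2, 40, m, n), (m, 2, 40, s, u), (m, 2, 40, u, z), (m, 2, 40, w, d), (m, 38, 15, a, r), (m, 38, 40, a, r), (r, 14, 39, k, t), (r, 2, 26, m, n), (r, 2, 26, s, u), (r, 2, 26, u, z), (r, 2, 26, w, d), (r, 2, 40, m, n), (r, 2, 40, s, u), (r, 2, 40, u, z), (r, 2, 40, w, d), (w, 38, 15, a, r), (w, 38, 40, a, r)}.
π[C, B]: project onto (C, B) (23 duplicate(s) eliminated) → {(a, r), (k, t), (m, n), (s, u), (u, z), (w, d)}
Difference: {(a, r), (k, t), (m, n), (s, u), (u, z), (w, d)} with {(m, n), (m, w), (q, p), (r, u)} → {(a, r), (k, t), (s, u), (u, z), (w, d)}

{(a, r), (k, t), (s, u), (u, z), (w, d)}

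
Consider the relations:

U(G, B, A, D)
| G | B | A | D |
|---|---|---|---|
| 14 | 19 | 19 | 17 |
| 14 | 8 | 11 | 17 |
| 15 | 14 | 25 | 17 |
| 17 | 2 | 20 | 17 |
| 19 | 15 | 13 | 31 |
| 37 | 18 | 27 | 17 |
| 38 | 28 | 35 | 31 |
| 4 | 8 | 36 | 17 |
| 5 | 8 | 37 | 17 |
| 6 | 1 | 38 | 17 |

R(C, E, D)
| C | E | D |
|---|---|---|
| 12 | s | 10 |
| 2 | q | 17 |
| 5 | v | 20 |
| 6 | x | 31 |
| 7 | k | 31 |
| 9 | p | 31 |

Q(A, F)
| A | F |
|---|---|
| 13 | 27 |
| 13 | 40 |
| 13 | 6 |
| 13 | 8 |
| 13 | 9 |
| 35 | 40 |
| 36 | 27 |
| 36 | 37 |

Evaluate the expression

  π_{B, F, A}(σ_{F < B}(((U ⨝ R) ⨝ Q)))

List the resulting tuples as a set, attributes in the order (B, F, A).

{(15, 6, 13), (15, 8, 13), (15, 9, 13)}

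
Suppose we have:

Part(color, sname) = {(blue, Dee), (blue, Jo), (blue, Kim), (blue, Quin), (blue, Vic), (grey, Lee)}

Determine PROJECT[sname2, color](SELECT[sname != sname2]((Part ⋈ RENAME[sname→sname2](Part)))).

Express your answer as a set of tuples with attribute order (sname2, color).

{(Dee, blue), (Jo, blue), (Kim, blue), (Quin, blue), (Vic, blue)}

ρ[sname→sname2]: schema becomes (color, sname2); tuples unchanged.
Joining Part and RENAME[sname→sname2](Part) on color yields {(blue, Dee, Dee), (blue, Dee, Jo), (blue, Dee, Kim), (blue, Dee, Quin), (blue, Dee, Vic), (blue, Jo, Dee), (blue, Jo, Jo), (blue, Jo, Kim), (blue, Jo, Quin), (blue, Jo, Vic), (blue, Kim, Dee), (blue, Kim, Jo), (blue, Kim, Kim), (blue, Kim, Quin), (blue, Kim, Vic), (blue, Quin, Dee), (blue, Quin, Jo), (blue, Quin, Kim), (blue, Quin, Quin), (blue, Quin, Vic), (blue, Vic, Dee), (blue, Vic, Jo), (blue, Vic, Kim), (blue, Vic, Quin), (blue, Vic, Vic), (grey, Lee, Lee)}.
Apply σ_{sname != sname2}; surviving tuples: {(blue, Dee, Jo), (blue, Dee, Kim), (blue, Dee, Quin), (blue, Dee, Vic), (blue, Jo, Dee), (blue, Jo, Kim), (blue, Jo, Quin), (blue, Jo, Vic), (blue, Kim, Dee), (blue, Kim, Jo), (blue, Kim, Quin), (blue, Kim, Vic), (blue, Quin, Dee), (blue, Quin, Jo), (blue, Quin, Kim), (blue, Quin, Vic), (blue, Vic, Dee), (blue, Vic, Jo), (blue, Vic, Kim), (blue, Vic, Quin)}
Keep only column(s) sname2, color (15 duplicate(s) eliminated): {(Dee, blue), (Jo, blue), (Kim, blue), (Quin, blue), (Vic, blue)}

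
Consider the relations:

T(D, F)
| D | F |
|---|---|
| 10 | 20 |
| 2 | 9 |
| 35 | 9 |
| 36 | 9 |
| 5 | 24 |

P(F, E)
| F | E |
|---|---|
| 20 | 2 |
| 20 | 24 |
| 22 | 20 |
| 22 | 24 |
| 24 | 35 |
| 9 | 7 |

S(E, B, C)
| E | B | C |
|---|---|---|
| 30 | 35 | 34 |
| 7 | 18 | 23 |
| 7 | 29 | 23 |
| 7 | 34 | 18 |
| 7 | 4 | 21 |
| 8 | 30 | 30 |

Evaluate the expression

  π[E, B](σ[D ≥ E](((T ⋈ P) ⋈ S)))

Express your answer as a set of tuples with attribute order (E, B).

{(7, 18), (7, 29), (7, 34), (7, 4)}

Natural join on F: {(10, 20, 2), (10, 20, 24), (2, 9, 7), (35, 9, 7), (36, 9, 7), (5, 24, 35)}
Natural join on E: {(2, 9, 7, 18, 23), (2, 9, 7, 29, 23), (2, 9, 7, 34, 18), (2, 9, 7, 4, 21), (35, 9, 7, 18, 23), (35, 9, 7, 29, 23), (35, 9, 7, 34, 18), (35, 9, 7, 4, 21), (36, 9, 7, 18, 23), (36, 9, 7, 29, 23), (36, 9, 7, 34, 18), (36, 9, 7, 4, 21)}
Apply σ_{D ≥ E}; surviving tuples: {(35, 9, 7, 18, 23), (35, 9, 7, 29, 23), (35, 9, 7, 34, 18), (35, 9, 7, 4, 21), (36, 9, 7, 18, 23), (36, 9, 7, 29, 23), (36, 9, 7, 34, 18), (36, 9, 7, 4, 21)}
Projecting to E, B (4 duplicate(s) eliminated): {(7, 18), (7, 29), (7, 34), (7, 4)}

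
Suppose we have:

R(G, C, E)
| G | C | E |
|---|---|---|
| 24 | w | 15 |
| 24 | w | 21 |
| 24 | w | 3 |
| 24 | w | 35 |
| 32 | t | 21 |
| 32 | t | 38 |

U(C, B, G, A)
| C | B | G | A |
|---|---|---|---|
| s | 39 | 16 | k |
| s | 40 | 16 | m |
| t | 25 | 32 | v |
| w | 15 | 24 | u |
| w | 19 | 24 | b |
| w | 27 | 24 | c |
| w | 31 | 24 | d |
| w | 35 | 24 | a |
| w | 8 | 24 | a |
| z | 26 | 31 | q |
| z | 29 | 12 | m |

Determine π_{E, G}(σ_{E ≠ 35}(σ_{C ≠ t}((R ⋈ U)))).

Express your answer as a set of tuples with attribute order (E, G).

{(15, 24), (21, 24), (3, 24)}

Natural join on G, C: {(24, w, 15, 15, u), (24, w, 15, 19, b), (24, w, 15, 27, c), (24, w, 15, 31, d), (24, w, 15, 35, a), (24, w, 15, 8, a), (24, w, 21, 15, u), (24, w, 21, 19, b), (24, w, 21, 27, c), (24, w, 21, 31, d), (24, w, 21, 35, a), (24, w, 21, 8, a), (24, w, 3, 15, u), (24, w, 3, 19, b), (24, w, 3, 27, c), (24, w, 3, 31, d), (24, w, 3, 35, a), (24, w, 3, 8, a), (24, w, 35, 15, u), (24, w, 35, 19, b), (24, w, 35, 27, c), (24, w, 35, 31, d), (24, w, 35, 35, a), (24, w, 35, 8, a), (32, t, 21, 25, v), (32, t, 38, 25, v)}
Filtering on C ≠ t leaves {(24, w, 15, 15, u), (24, w, 15, 19, b), (24, w, 15, 27, c), (24, w, 15, 31, d), (24, w, 15, 35, a), (24, w, 15, 8, a), (24, w, 21, 15, u), (24, w, 21, 19, b), (24, w, 21, 27, c), (24, w, 21, 31, d), (24, w, 21, 35, a), (24, w, 21, 8, a), (24, w, 3, 15, u), (24, w, 3, 19, b), (24, w, 3, 27, c), (24, w, 3, 31, d), (24, w, 3, 35, a), (24, w, 3, 8, a), (24, w, 35, 15, u), (24, w, 35, 19, b), (24, w, 35, 27, c), (24, w, 35, 31, d), (24, w, 35, 35, a), (24, w, 35, 8, a)}.
Filtering on E ≠ 35 leaves {(24, w, 15, 15, u), (24, w, 15, 19, b), (24, w, 15, 27, c), (24, w, 15, 31, d), (24, w, 15, 35, a), (24, w, 15, 8, a), (24, w, 21, 15, u), (24, w, 21, 19, b), (24, w, 21, 27, c), (24, w, 21, 31, d), (24, w, 21, 35, a), (24, w, 21, 8, a), (24, w, 3, 15, u), (24, w, 3, 19, b), (24, w, 3, 27, c), (24, w, 3, 31, d), (24, w, 3, 35, a), (24, w, 3, 8, a)}.
Projecting to E, G (15 duplicate(s) eliminated): {(15, 24), (21, 24), (3, 24)}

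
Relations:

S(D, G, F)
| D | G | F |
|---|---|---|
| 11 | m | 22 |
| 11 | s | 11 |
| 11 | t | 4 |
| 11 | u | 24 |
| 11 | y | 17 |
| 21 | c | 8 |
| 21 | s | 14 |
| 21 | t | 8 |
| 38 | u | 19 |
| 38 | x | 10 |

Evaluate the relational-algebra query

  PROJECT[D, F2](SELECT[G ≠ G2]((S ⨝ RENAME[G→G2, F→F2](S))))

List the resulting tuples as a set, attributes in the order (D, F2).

{(11, 11), (11, 17), (11, 22), (11, 24), (11, 4), (21, 14), (21, 8), (38, 10), (38, 19)}

ρ[G→G2, F→F2]: schema becomes (D, G2, F2); tuples unchanged.
Natural join on D: {(11, m, 22, m, 22), (11, m, 22, s, 11), (11, m, 22, t, 4), (11, m, 22, u, 24), (11, m, 22, y, 17), (11, s, 11, m, 22), (11, s, 11, s, 11), (11, s, 11, t, 4), (11, s, 11, u, 24), (11, s, 11, y, 17), (11, t, 4, m, 22), (11, t, 4, s, 11), (11, t, 4, t, 4), (11, t, 4, u, 24), (11, t, 4, y, 17), (11, u, 24, m, 22), (11, u, 24, s, 11), (11, u, 24, t, 4), (11, u, 24, u, 24), (11, u, 24, y, 17), (11, y, 17, m, 22), (11, y, 17, s, 11), (11, y, 17, t, 4), (11, y, 17, u, 24), (11, y, 17, y, 17), (21, c, 8, c, 8), (21, c, 8, s, 14), (21, c, 8, t, 8), (21, s, 14, c, 8), (21, s, 14, s, 14), (21, s, 14, t, 8), (21, t, 8, c, 8), (21, t, 8, s, 14), (21, t, 8, t, 8), (38, u, 19, u, 19), (38, u, 19, x, 10), (38, x, 10, u, 19), (38, x, 10, x, 10)}
Selection G ≠ G2: {(11, m, 22, s, 11), (11, m, 22, t, 4), (11, m, 22, u, 24), (11, m, 22, y, 17), (11, s, 11, m, 22), (11, s, 11, t, 4), (11, s, 11, u, 24), (11, s, 11, y, 17), (11, t, 4, m, 22), (11, t, 4, s, 11), (11, t, 4, u, 24), (11, t, 4, y, 17), (11, u, 24, m, 22), (11, u, 24, s, 11), (11, u, 24, t, 4), (11, u, 24, y, 17), (11, y, 17, m, 22), (11, y, 17, s, 11), (11, y, 17, t, 4), (11, y, 17, u, 24), (21, c, 8, s, 14), (21, c, 8, t, 8), (21, s, 14, c, 8), (21, s, 14, t, 8), (21, t, 8, c, 8), (21, t, 8, s, 14), (38, u, 19, x, 10), (38, x, 10, u, 19)}
Projecting to D, F2 (19 duplicate(s) eliminated): {(11, 11), (11, 17), (11, 22), (11, 24), (11, 4), (21, 14), (21, 8), (38, 10), (38, 19)}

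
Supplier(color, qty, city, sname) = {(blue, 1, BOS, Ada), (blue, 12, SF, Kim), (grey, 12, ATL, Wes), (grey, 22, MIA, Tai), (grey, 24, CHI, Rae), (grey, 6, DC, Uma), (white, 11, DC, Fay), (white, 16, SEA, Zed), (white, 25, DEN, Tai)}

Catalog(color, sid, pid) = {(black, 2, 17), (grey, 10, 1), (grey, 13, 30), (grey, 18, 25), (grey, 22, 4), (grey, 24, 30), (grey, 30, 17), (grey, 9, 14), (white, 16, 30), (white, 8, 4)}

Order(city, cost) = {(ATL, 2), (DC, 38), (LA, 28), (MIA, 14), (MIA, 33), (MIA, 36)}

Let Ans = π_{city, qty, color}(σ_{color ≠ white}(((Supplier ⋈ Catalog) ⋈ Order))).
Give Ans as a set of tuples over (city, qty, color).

Natural join on color: {(grey, 12, ATL, Wes, 10, 1), (grey, 12, ATL, Wes, 13, 30), (grey, 12, ATL, Wes, 18, 25), (grey, 12, ATL, Wes, 22, 4), (grey, 12, ATL, Wes, 24, 30), (grey, 12, ATL, Wes, 30, 17), (grey, 12, ATL, Wes, 9, 14), (grey, 22, MIA, Tai, 10, 1), (grey, 22, MIA, Tai, 13, 30), (grey, 22, MIA, Tai, 18, 25), (grey, 22, MIA, Tai, 22, 4), (grey, 22, MIA, Tai, 24, 30), (grey, 22, MIA, Tai, 30, 17), (grey, 22, MIA, Tai, 9, 14), (grey, 24, CHI, Rae, 10, 1), (grey, 24, CHI, Rae, 13, 30), (grey, 24, CHI, Rae, 18, 25), (grey, 24, CHI, Rae, 22, 4), (grey, 24, CHI, Rae, 24, 30), (grey, 24, CHI, Rae, 30, 17), (grey, 24, CHI, Rae, 9, 14), (grey, 6, DC, Uma, 10, 1), (grey, 6, DC, Uma, 13, 30), (grey, 6, DC, Uma, 18, 25), (grey, 6, DC, Uma, 22, 4), (grey, 6, DC, Uma, 24, 30), (grey, 6, DC, Uma, 30, 17), (grey, 6, DC, Uma, 9, 14), (white, 11, DC, Fay, 16, 30), (white, 11, DC, Fay, 8, 4), (white, 16, SEA, Zed, 16, 30), (white, 16, SEA, Zed, 8, 4), (white, 25, DEN, Tai, 16, 30), (white, 25, DEN, Tai, 8, 4)}
Natural join on city: {(grey, 12, ATL, Wes, 10, 1, 2), (grey, 12, ATL, Wes, 13, 30, 2), (grey, 12, ATL, Wes, 18, 25, 2), (grey, 12, ATL, Wes, 22, 4, 2), (grey, 12, ATL, Wes, 24, 30, 2), (grey, 12, ATL, Wes, 30, 17, 2), (grey, 12, ATL, Wes, 9, 14, 2), (grey, 22, MIA, Tai, 10, 1, 14), (grey, 22, MIA, Tai, 10, 1, 33), (grey, 22, MIA, Tai, 10, 1, 36), (grey, 22, MIA, Tai, 13, 30, 14), (grey, 22, MIA, Tai, 13, 30, 33), (grey, 22, MIA, Tai, 13, 30, 36), (grey, 22, MIA, Tai, 18, 25, 14), (grey, 22, MIA, Tai, 18, 25, 33), (grey, 22, MIA, Tai, 18, 25, 36), (grey, 22, MIA, Tai, 22, 4, 14), (grey, 22, MIA, Tai, 22, 4, 33), (grey, 22, MIA, Tai, 22, 4, 36), (grey, 22, MIA, Tai, 24, 30, 14), (grey, 22, MIA, Tai, 24, 30, 33), (grey, 22, MIA, Tai, 24, 30, 36), (grey, 22, MIA, Tai, 30, 17, 14), (grey, 22, MIA, Tai, 30, 17, 33), (grey, 22, MIA, Tai, 30, 17, 36), (grey, 22, MIA, Tai, 9, 14, 14), (grey, 22, MIA, Tai, 9, 14, 33), (grey, 22, MIA, Tai, 9, 14, 36), (grey, 6, DC, Uma, 10, 1, 38), (grey, 6, DC, Uma, 13, 30, 38), (grey, 6, DC, Uma, 18, 25, 38), (grey, 6, DC, Uma, 22, 4, 38), (grey, 6, DC, Uma, 24, 30, 38), (grey, 6, DC, Uma, 30, 17, 38), (grey, 6, DC, Uma, 9, 14, 38), (white, 11, DC, Fay, 16, 30, 38), (white, 11, DC, Fay, 8, 4, 38)}
Filtering on color ≠ white leaves {(grey, 12, ATL, Wes, 10, 1, 2), (grey, 12, ATL, Wes, 13, 30, 2), (grey, 12, ATL, Wes, 18, 25, 2), (grey, 12, ATL, Wes, 22, 4, 2), (grey, 12, ATL, Wes, 24, 30, 2), (grey, 12, ATL, Wes, 30, 17, 2), (grey, 12, ATL, Wes, 9, 14, 2), (grey, 22, MIA, Tai, 10, 1, 14), (grey, 22, MIA, Tai, 10, 1, 33), (grey, 22, MIA, Tai, 10, 1, 36), (grey, 22, MIA, Tai, 13, 30, 14), (grey, 22, MIA, Tai, 13, 30, 33), (grey, 22, MIA, Tai, 13, 30, 36), (grey, 22, MIA, Tai, 18, 25, 14), (grey, 22, MIA, Tai, 18, 25, 33), (grey, 22, MIA, Tai, 18, 25, 36), (grey, 22, MIA, Tai, 22, 4, 14), (grey, 22, MIA, Tai, 22, 4, 33), (grey, 22, MIA, Tai, 22, 4, 36), (grey, 22, MIA, Tai, 24, 30, 14), (grey, 22, MIA, Tai, 24, 30, 33), (grey, 22, MIA, Tai, 24, 30, 36), (grey, 22, MIA, Tai, 30, 17, 14), (grey, 22, MIA, Tai, 30, 17, 33), (grey, 22, MIA, Tai, 30, 17, 36), (grey, 22, MIA, Tai, 9, 14, 14), (grey, 22, MIA, Tai, 9, 14, 33), (grey, 22, MIA, Tai, 9, 14, 36), (grey, 6, DC, Uma, 10, 1, 38), (grey, 6, DC, Uma, 13, 30, 38), (grey, 6, DC, Uma, 18, 25, 38), (grey, 6, DC, Uma, 22, 4, 38), (grey, 6, DC, Uma, 24, 30, 38), (grey, 6, DC, Uma, 30, 17, 38), (grey, 6, DC, Uma, 9, 14, 38)}.
π_{city, qty, color} gives {(ATL, 12, grey), (DC, 6, grey), (MIA, 22, grey)} (32 duplicate(s) eliminated).

{(ATL, 12, grey), (DC, 6, grey), (MIA, 22, grey)}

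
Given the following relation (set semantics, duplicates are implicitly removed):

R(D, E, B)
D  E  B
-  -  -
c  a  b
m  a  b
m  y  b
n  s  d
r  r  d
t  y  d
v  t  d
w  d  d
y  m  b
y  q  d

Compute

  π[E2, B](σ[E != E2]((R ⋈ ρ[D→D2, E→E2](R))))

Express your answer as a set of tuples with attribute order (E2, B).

{(a, b), (d, d), (m, b), (q, d), (r, d), (s, d), (t, d), (y, b), (y, d)}

ρ[D→D2, E→E2]: schema becomes (D2, E2, B); tuples unchanged.
Joining R and ρ[D→D2, E→E2](R) on B yields {(c, a, b, c, a), (c, a, b, m, a), (c, a, b, m, y), (c, a, b, y, m), (m, a, b, c, a), (m, a, b, m, a), (m, a, b, m, y), (m, a, b, y, m), (m, y, b, c, a), (m, y, b, m, a), (m, y, b, m, y), (m, y, b, y, m), (n, s, d, n, s), (n, s, d, r, r), (n, s, d, t, y), (n, s, d, v, t), (n, s, d, w, d), (n, s, d, y, q), (r, r, d, n, s), (r, r, d, r, r), (r, r, d, t, y), (r, r, d, v, t), (r, r, d, w, d), (r, r, d, y, q), (t, y, d, n, s), (t, y, d, r, r), (t, y, d, t, y), (t, y, d, v, t), (t, y, d, w, d), (t, y, d, y, q), (v, t, d, n, s), (v, t, d, r, r), (v, t, d, t, y), (v, t, d, v, t), (v, t, d, w, d), (v, t, d, y, q), (w, d, d, n, s), (w, d, d, r, r), (w, d, d, t, y), (w, d, d, v, t), (w, d, d, w, d), (w, d, d, y, q), (y, m, b, c, a), (y, m, b, m, a), (y, m, b, m, y), (y, m, b, y, m), (y, q, d, n, s), (y, q, d, r, r), (y, q, d, t, y), (y, q, d, v, t), (y, q, d, w, d), (y, q, d, y, q)}.
Filtering on E != E2 leaves {(c, a, b, m, y), (c, a, b, y, m), (m, a, b, m, y), (m, a, b, y, m), (m, y, b, c, a), (m, y, b, m, a), (m, y, b, y, m), (n, s, d, r, r), (n, s, d, t, y), (n, s, d, v, t), (n, s, d, w, d), (n, s, d, y, q), (r, r, d, n, s), (r, r, d, t, y), (r, r, d, v, t), (r, r, d, w, d), (r, r, d, y, q), (t, y, d, n, s), (t, y, d, r, r), (t, y, d, v, t), (t, y, d, w, d), (t, y, d, y, q), (v, t, d, n, s), (v, t, d, r, r), (v, t, d, t, y), (v, t, d, w, d), (v, t, d, y, q), (w, d, d, n, s), (w, d, d, r, r), (w, d, d, t, y), (w, d, d, v, t), (w, d, d, y, q), (y, m, b, c, a), (y, m, b, m, a), (y, m, b, m, y), (y, q, d, n, s), (y, q, d, r, r), (y, q, d, t, y), (y, q, d, v, t), (y, q, d, w, d)}.
Keep only column(s) E2, B (31 duplicate(s) eliminated): {(a, b), (d, d), (m, b), (q, d), (r, d), (s, d), (t, d), (y, b), (y, d)}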